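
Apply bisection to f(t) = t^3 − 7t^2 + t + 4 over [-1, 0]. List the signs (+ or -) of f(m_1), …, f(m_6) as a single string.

+-+-+-

m = -0.5, f(m) = 1.625 (+); new bracket [-1, -0.5]
m = -0.75, f(m) = -1.109375 (−); new bracket [-0.75, -0.5]
m = -0.625, f(m) = 0.396484 (+); new bracket [-0.75, -0.625]
m = -0.6875, f(m) = -0.321 (−); new bracket [-0.6875, -0.625]
m = -0.65625, f(m) = 0.0465 (+); new bracket [-0.6875, -0.65625]
m = -0.671875, f(m) = -0.1351 (−); new bracket [-0.671875, -0.65625]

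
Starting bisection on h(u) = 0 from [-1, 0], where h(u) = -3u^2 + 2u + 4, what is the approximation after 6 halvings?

m = -0.5, h(m) = 2.25 (+); new bracket [-1, -0.5]
m = -0.75, h(m) = 0.8125 (+); new bracket [-1, -0.75]
m = -0.875, h(m) = -0.046875 (−); new bracket [-0.875, -0.75]
m = -0.8125, h(m) = 0.3945 (+); new bracket [-0.875, -0.8125]
m = -0.84375, h(m) = 0.1768 (+); new bracket [-0.875, -0.84375]
m = -0.859375, h(m) = 0.0657 (+); new bracket [-0.875, -0.859375]

-0.859375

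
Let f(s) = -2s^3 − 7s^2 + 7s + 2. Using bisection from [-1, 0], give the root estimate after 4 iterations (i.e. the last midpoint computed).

f(-0.5) = -3 < 0, so the root lies in [-0.5, 0]
f(-0.25) = -0.15625 < 0, so the root lies in [-0.25, 0]
f(-0.125) = 1.019531 > 0, so the root lies in [-0.25, -0.125]
f(-0.1875) = 0.4546 > 0, so the root lies in [-0.25, -0.1875]

-0.1875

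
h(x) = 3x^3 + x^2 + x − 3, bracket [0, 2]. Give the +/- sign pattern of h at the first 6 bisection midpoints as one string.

x = 1 gives h = 2, positive; keep [0, 1]
x = 0.5 gives h = -1.875, negative; keep [0.5, 1]
x = 0.75 gives h = -0.421875, negative; keep [0.75, 1]
x = 0.875 gives h = 0.6504, positive; keep [0.75, 0.875]
x = 0.8125 gives h = 0.0818, positive; keep [0.75, 0.8125]
x = 0.78125 gives h = -0.1779, negative; keep [0.78125, 0.8125]

+--++-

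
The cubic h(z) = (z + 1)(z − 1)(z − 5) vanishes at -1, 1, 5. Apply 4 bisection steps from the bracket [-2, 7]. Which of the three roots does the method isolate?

5

midpoint 2.5: h = -13.125 < 0 → [2.5, 7]
midpoint 4.75: h = -5.390625 < 0 → [4.75, 7]
midpoint 5.875: h = 29.326172 > 0 → [4.75, 5.875]
midpoint 5.3125: h = 8.5071 > 0 → [4.75, 5.3125]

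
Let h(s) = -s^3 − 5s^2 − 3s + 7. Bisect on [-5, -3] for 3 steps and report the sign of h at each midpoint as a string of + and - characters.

+-+

midpoint -4: h = 3 > 0 → [-4, -3]
midpoint -3.5: h = -0.875 < 0 → [-4, -3.5]
midpoint -3.75: h = 0.671875 > 0 → [-3.75, -3.5]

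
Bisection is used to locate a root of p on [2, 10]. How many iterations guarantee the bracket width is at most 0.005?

Width after n steps is 8/2^n. Need 2^n ≥ 8/0.005 = 1600.
2^10 = 1024 < 1600 ≤ 2^11 = 2048, so n = 11.

11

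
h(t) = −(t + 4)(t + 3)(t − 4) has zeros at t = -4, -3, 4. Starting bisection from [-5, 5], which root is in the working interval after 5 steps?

h(0) = 48 > 0, so the root lies in [0, 5]
h(2.5) = 53.625 > 0, so the root lies in [2.5, 5]
h(3.75) = 13.078125 > 0, so the root lies in [3.75, 5]
h(4.375) = -23.1621 < 0, so the root lies in [3.75, 4.375]
h(4.0625) = -3.5588 < 0, so the root lies in [3.75, 4.0625]

4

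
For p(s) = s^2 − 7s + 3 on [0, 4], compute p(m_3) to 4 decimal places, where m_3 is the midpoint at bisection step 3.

-0.2500

m = 2, p(m) = -7 (−); new bracket [0, 2]
m = 1, p(m) = -3 (−); new bracket [0, 1]
m = 0.5, p(m) = -0.25 (−); new bracket [0, 0.5]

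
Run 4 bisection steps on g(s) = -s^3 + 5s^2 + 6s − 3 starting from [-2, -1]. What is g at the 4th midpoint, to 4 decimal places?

-0.0007

g(-1.5) = 2.625 > 0, so the root lies in [-1.5, -1]
g(-1.25) = -0.734375 < 0, so the root lies in [-1.5, -1.25]
g(-1.375) = 0.802734 > 0, so the root lies in [-1.375, -1.25]
g(-1.3125) = -0.0007 < 0, so the root lies in [-1.375, -1.3125]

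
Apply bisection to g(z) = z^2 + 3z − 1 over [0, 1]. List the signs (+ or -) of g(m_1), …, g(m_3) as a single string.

g(0.5) = 0.75 > 0, so the root lies in [0, 0.5]
g(0.25) = -0.1875 < 0, so the root lies in [0.25, 0.5]
g(0.375) = 0.265625 > 0, so the root lies in [0.25, 0.375]

+-+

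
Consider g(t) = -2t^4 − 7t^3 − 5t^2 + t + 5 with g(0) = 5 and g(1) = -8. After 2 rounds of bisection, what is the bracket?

g(0.5) = 3.25 > 0, so the root lies in [0.5, 1]
g(0.75) = -0.648438 < 0, so the root lies in [0.5, 0.75]

[0.5, 0.75]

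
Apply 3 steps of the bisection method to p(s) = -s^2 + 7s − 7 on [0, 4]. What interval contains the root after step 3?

[1, 1.5]

p(2) = 3 > 0, so the root lies in [0, 2]
p(1) = -1 < 0, so the root lies in [1, 2]
p(1.5) = 1.25 > 0, so the root lies in [1, 1.5]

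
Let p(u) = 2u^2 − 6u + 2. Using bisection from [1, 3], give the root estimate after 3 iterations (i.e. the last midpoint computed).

2.75

midpoint 2: p = -2 < 0 → [2, 3]
midpoint 2.5: p = -0.5 < 0 → [2.5, 3]
midpoint 2.75: p = 0.625 > 0 → [2.5, 2.75]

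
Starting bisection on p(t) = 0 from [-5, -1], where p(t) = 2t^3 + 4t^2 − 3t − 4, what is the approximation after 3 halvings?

-2.5

midpoint -3: p = -13 < 0 → [-3, -1]
midpoint -2: p = 2 > 0 → [-3, -2]
midpoint -2.5: p = -2.75 < 0 → [-2.5, -2]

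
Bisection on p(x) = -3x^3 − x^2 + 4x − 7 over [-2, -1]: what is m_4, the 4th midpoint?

p(-1.5) = -5.125 < 0, so the root lies in [-2, -1.5]
p(-1.75) = -0.984375 < 0, so the root lies in [-2, -1.75]
p(-1.875) = 1.759766 > 0, so the root lies in [-1.875, -1.75]
p(-1.8125) = 0.3279 > 0, so the root lies in [-1.8125, -1.75]

-1.8125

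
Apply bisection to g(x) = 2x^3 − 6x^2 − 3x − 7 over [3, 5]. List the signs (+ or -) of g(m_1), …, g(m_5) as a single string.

x = 4 gives g = 13, positive; keep [3, 4]
x = 3.5 gives g = -5.25, negative; keep [3.5, 4]
x = 3.75 gives g = 2.84375, positive; keep [3.5, 3.75]
x = 3.625 gives g = -1.4492, negative; keep [3.625, 3.75]
x = 3.6875 gives g = 0.6343, positive; keep [3.625, 3.6875]

+-+-+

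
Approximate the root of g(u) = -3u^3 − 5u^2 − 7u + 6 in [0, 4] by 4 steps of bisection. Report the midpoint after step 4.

0.75

u = 2 gives g = -52, negative; keep [0, 2]
u = 1 gives g = -9, negative; keep [0, 1]
u = 0.5 gives g = 0.875, positive; keep [0.5, 1]
u = 0.75 gives g = -3.3281, negative; keep [0.5, 0.75]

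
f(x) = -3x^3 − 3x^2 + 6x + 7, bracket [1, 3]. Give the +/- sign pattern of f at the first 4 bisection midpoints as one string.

--++

m = 2, f(m) = -17 (−); new bracket [1, 2]
m = 1.5, f(m) = -0.875 (−); new bracket [1, 1.5]
m = 1.25, f(m) = 3.953125 (+); new bracket [1.25, 1.5]
m = 1.375, f(m) = 1.7793 (+); new bracket [1.375, 1.5]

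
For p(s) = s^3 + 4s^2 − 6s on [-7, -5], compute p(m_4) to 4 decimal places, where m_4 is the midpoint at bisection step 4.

midpoint -6: p = -36 < 0 → [-6, -5]
midpoint -5.5: p = -12.375 < 0 → [-5.5, -5]
midpoint -5.25: p = -2.953125 < 0 → [-5.25, -5]
midpoint -5.125: p = 1.2012 > 0 → [-5.25, -5.125]

1.2012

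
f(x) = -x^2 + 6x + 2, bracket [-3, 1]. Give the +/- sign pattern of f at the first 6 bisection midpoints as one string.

midpoint -1: f = -5 < 0 → [-1, 1]
midpoint 0: f = 2 > 0 → [-1, 0]
midpoint -0.5: f = -1.25 < 0 → [-0.5, 0]
midpoint -0.25: f = 0.4375 > 0 → [-0.5, -0.25]
midpoint -0.375: f = -0.3906 < 0 → [-0.375, -0.25]
midpoint -0.3125: f = 0.0273 > 0 → [-0.375, -0.3125]

-+-+-+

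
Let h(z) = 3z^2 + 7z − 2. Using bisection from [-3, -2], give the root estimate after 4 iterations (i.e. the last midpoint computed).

-2.5625

m = -2.5, h(m) = -0.75 (−); new bracket [-3, -2.5]
m = -2.75, h(m) = 1.4375 (+); new bracket [-2.75, -2.5]
m = -2.625, h(m) = 0.296875 (+); new bracket [-2.625, -2.5]
m = -2.5625, h(m) = -0.2383 (−); new bracket [-2.625, -2.5625]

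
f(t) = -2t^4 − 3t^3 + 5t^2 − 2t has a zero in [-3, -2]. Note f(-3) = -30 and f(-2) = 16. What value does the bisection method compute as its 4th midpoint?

midpoint -2.5: f = 5 > 0 → [-3, -2.5]
midpoint -2.75: f = -8.679688 < 0 → [-2.75, -2.5]
midpoint -2.625: f = -0.994629 < 0 → [-2.625, -2.5]
midpoint -2.5625: f = 2.2009 > 0 → [-2.625, -2.5625]

-2.5625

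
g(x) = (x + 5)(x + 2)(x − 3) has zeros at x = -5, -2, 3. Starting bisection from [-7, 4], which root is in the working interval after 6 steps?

x = -1.5 gives g = -7.875, negative; keep [-1.5, 4]
x = 1.25 gives g = -35.546875, negative; keep [1.25, 4]
x = 2.625 gives g = -13.224609, negative; keep [2.625, 4]
x = 3.3125 gives g = 13.8, positive; keep [2.625, 3.3125]
x = 2.96875 gives g = -1.2373, negative; keep [2.96875, 3.3125]
x = 3.140625 gives g = 5.8849, positive; keep [2.96875, 3.140625]

3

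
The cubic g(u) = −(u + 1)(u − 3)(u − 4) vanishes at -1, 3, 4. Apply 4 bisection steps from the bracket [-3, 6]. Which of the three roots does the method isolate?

-1

midpoint 1.5: g = -9.375 < 0 → [-3, 1.5]
midpoint -0.75: g = -4.453125 < 0 → [-3, -0.75]
midpoint -1.875: g = 25.060547 > 0 → [-1.875, -0.75]
midpoint -1.3125: g = 7.1594 > 0 → [-1.3125, -0.75]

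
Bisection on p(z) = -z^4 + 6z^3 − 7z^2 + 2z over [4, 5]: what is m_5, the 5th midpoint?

m = 4.5, p(m) = 3.9375 (+); new bracket [4.5, 5]
m = 4.75, p(m) = -14.472656 (−); new bracket [4.5, 4.75]
m = 4.625, p(m) = -4.453369 (−); new bracket [4.5, 4.625]
m = 4.5625, p(m) = -0.0635 (−); new bracket [4.5, 4.5625]
m = 4.53125, p(m) = 1.9845 (+); new bracket [4.53125, 4.5625]

4.53125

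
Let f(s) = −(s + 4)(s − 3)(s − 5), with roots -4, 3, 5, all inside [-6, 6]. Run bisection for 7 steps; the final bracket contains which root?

f(0) = -60 < 0, so the root lies in [-6, 0]
f(-3) = -48 < 0, so the root lies in [-6, -3]
f(-4.5) = 35.625 > 0, so the root lies in [-4.5, -3]
f(-3.75) = -14.7656 < 0, so the root lies in [-4.5, -3.75]
f(-4.125) = 8.127 > 0, so the root lies in [-4.125, -3.75]
f(-3.9375) = -3.8752 < 0, so the root lies in [-4.125, -3.9375]
f(-4.03125) = 1.9844 > 0, so the root lies in [-4.03125, -3.9375]

-4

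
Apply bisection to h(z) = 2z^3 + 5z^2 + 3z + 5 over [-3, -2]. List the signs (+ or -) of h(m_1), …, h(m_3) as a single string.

m = -2.5, h(m) = -2.5 (−); new bracket [-2.5, -2]
m = -2.25, h(m) = 0.78125 (+); new bracket [-2.5, -2.25]
m = -2.375, h(m) = -0.714844 (−); new bracket [-2.375, -2.25]

-+-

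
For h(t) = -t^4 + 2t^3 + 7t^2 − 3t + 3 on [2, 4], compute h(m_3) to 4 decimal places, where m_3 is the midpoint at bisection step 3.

-2.0977

h(3) = 30 > 0, so the root lies in [3, 4]
h(3.5) = 13.9375 > 0, so the root lies in [3.5, 4]
h(3.75) = -2.097656 < 0, so the root lies in [3.5, 3.75]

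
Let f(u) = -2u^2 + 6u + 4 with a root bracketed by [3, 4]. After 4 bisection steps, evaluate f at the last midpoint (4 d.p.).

-0.0078

u = 3.5 gives f = 0.5, positive; keep [3.5, 4]
u = 3.75 gives f = -1.625, negative; keep [3.5, 3.75]
u = 3.625 gives f = -0.53125, negative; keep [3.5, 3.625]
u = 3.5625 gives f = -0.0078, negative; keep [3.5, 3.5625]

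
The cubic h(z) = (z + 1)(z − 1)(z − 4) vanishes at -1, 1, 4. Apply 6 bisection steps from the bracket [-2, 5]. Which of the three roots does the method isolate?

4

midpoint 1.5: h = -3.125 < 0 → [1.5, 5]
midpoint 3.25: h = -7.171875 < 0 → [3.25, 5]
midpoint 4.125: h = 2.001953 > 0 → [3.25, 4.125]
midpoint 3.6875: h = -3.9368 < 0 → [3.6875, 4.125]
midpoint 3.90625: h = -1.3368 < 0 → [3.90625, 4.125]
midpoint 4.015625: h = 0.2363 > 0 → [3.90625, 4.015625]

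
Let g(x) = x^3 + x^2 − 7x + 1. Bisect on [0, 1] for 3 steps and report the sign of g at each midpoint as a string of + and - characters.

m = 0.5, g(m) = -2.125 (−); new bracket [0, 0.5]
m = 0.25, g(m) = -0.671875 (−); new bracket [0, 0.25]
m = 0.125, g(m) = 0.142578 (+); new bracket [0.125, 0.25]

--+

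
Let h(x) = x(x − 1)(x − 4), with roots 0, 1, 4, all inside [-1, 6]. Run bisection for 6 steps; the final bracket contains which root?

4

midpoint 2.5: h = -5.625 < 0 → [2.5, 6]
midpoint 4.25: h = 3.453125 > 0 → [2.5, 4.25]
midpoint 3.375: h = -5.009766 < 0 → [3.375, 4.25]
midpoint 3.8125: h = -2.0105 < 0 → [3.8125, 4.25]
midpoint 4.03125: h = 0.3819 > 0 → [3.8125, 4.03125]
midpoint 3.921875: h = -0.8953 < 0 → [3.921875, 4.03125]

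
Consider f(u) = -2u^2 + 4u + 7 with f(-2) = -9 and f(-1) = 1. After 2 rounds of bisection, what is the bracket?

m = -1.5, f(m) = -3.5 (−); new bracket [-1.5, -1]
m = -1.25, f(m) = -1.125 (−); new bracket [-1.25, -1]

[-1.25, -1]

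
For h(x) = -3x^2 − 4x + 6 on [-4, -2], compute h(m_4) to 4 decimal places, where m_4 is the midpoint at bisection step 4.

m = -3, h(m) = -9 (−); new bracket [-3, -2]
m = -2.5, h(m) = -2.75 (−); new bracket [-2.5, -2]
m = -2.25, h(m) = -0.1875 (−); new bracket [-2.25, -2]
m = -2.125, h(m) = 0.9531 (+); new bracket [-2.25, -2.125]

0.9531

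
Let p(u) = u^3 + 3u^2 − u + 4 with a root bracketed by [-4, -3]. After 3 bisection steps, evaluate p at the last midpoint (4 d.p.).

-0.5879

m = -3.5, p(m) = 1.375 (+); new bracket [-4, -3.5]
m = -3.75, p(m) = -2.796875 (−); new bracket [-3.75, -3.5]
m = -3.625, p(m) = -0.587891 (−); new bracket [-3.625, -3.5]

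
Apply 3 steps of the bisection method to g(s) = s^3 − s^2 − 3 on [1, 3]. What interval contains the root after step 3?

[1.75, 2]

m = 2, g(m) = 1 (+); new bracket [1, 2]
m = 1.5, g(m) = -1.875 (−); new bracket [1.5, 2]
m = 1.75, g(m) = -0.703125 (−); new bracket [1.75, 2]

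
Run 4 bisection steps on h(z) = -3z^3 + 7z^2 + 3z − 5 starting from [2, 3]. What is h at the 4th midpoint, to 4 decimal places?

h(2.5) = -0.625 < 0, so the root lies in [2, 2.5]
h(2.25) = 3.015625 > 0, so the root lies in [2.25, 2.5]
h(2.375) = 1.419922 > 0, so the root lies in [2.375, 2.5]
h(2.4375) = 0.4558 > 0, so the root lies in [2.4375, 2.5]

0.4558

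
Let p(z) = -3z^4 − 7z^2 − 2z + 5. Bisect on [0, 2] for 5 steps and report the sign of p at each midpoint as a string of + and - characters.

-+-+-

midpoint 1: p = -7 < 0 → [0, 1]
midpoint 0.5: p = 2.0625 > 0 → [0.5, 1]
midpoint 0.75: p = -1.386719 < 0 → [0.5, 0.75]
midpoint 0.625: p = 0.5579 > 0 → [0.625, 0.75]
midpoint 0.6875: p = -0.3538 < 0 → [0.625, 0.6875]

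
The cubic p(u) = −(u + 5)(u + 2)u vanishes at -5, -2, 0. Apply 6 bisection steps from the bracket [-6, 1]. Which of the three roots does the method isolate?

u = -2.5 gives p = -3.125, negative; keep [-6, -2.5]
u = -4.25 gives p = -7.171875, negative; keep [-6, -4.25]
u = -5.125 gives p = 2.001953, positive; keep [-5.125, -4.25]
u = -4.6875 gives p = -3.9368, negative; keep [-5.125, -4.6875]
u = -4.90625 gives p = -1.3368, negative; keep [-5.125, -4.90625]
u = -5.015625 gives p = 0.2363, positive; keep [-5.015625, -4.90625]

-5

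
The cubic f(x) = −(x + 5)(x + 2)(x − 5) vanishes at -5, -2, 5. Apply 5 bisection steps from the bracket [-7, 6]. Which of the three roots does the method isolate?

5

x = -0.5 gives f = 37.125, positive; keep [-0.5, 6]
x = 2.75 gives f = 82.828125, positive; keep [2.75, 6]
x = 4.375 gives f = 37.353516, positive; keep [4.375, 6]
x = 5.1875 gives f = -13.7292, negative; keep [4.375, 5.1875]
x = 4.78125 gives f = 14.5095, positive; keep [4.78125, 5.1875]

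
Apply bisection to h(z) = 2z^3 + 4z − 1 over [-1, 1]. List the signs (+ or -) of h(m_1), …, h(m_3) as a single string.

h(0) = -1 < 0, so the root lies in [0, 1]
h(0.5) = 1.25 > 0, so the root lies in [0, 0.5]
h(0.25) = 0.03125 > 0, so the root lies in [0, 0.25]

-++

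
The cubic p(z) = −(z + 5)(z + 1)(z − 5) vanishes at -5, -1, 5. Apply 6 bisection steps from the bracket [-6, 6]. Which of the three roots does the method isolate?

m = 0, p(m) = 25 (+); new bracket [0, 6]
m = 3, p(m) = 64 (+); new bracket [3, 6]
m = 4.5, p(m) = 26.125 (+); new bracket [4.5, 6]
m = 5.25, p(m) = -16.0156 (−); new bracket [4.5, 5.25]
m = 4.875, p(m) = 7.252 (+); new bracket [4.875, 5.25]
m = 5.0625, p(m) = -3.8127 (−); new bracket [4.875, 5.0625]

5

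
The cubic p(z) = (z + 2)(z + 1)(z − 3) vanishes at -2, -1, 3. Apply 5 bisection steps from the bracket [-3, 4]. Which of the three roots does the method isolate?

z = 0.5 gives p = -9.375, negative; keep [0.5, 4]
z = 2.25 gives p = -10.359375, negative; keep [2.25, 4]
z = 3.125 gives p = 2.642578, positive; keep [2.25, 3.125]
z = 2.6875 gives p = -5.4016, negative; keep [2.6875, 3.125]
z = 2.90625 gives p = -1.7967, negative; keep [2.90625, 3.125]

3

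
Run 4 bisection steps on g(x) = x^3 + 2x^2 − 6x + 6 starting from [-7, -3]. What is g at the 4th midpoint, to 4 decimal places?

g(-5) = -39 < 0, so the root lies in [-5, -3]
g(-4) = -2 < 0, so the root lies in [-4, -3]
g(-3.5) = 8.625 > 0, so the root lies in [-4, -3.5]
g(-3.75) = 3.8906 > 0, so the root lies in [-4, -3.75]

3.8906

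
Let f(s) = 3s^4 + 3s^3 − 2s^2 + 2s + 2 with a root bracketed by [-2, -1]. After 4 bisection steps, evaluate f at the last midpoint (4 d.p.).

0.4295

f(-1.5) = -0.4375 < 0, so the root lies in [-2, -1.5]
f(-1.75) = 4.433594 > 0, so the root lies in [-1.75, -1.5]
f(-1.625) = 1.514404 > 0, so the root lies in [-1.625, -1.5]
f(-1.5625) = 0.4295 > 0, so the root lies in [-1.5625, -1.5]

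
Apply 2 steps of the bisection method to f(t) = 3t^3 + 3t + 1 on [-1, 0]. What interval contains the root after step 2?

midpoint -0.5: f = -0.875 < 0 → [-0.5, 0]
midpoint -0.25: f = 0.203125 > 0 → [-0.5, -0.25]

[-0.5, -0.25]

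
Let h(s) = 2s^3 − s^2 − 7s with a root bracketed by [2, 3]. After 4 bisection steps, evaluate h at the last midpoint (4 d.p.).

midpoint 2.5: h = 7.5 > 0 → [2, 2.5]
midpoint 2.25: h = 1.96875 > 0 → [2, 2.25]
midpoint 2.125: h = -0.199219 < 0 → [2.125, 2.25]
midpoint 2.1875: h = 0.8374 > 0 → [2.125, 2.1875]

0.8374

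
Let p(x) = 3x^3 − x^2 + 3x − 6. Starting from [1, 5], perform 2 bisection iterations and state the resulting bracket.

p(3) = 75 > 0, so the root lies in [1, 3]
p(2) = 20 > 0, so the root lies in [1, 2]

[1, 2]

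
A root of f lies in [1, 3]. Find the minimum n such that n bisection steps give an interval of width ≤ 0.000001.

Width after n steps is 2/2^n. Need 2^n ≥ 2/0.000001 = 2000000.
2^20 = 1048576 < 2000000 ≤ 2^21 = 2097152, so n = 21.

21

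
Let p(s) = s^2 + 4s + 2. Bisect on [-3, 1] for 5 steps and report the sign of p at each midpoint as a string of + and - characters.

s = -1 gives p = -1, negative; keep [-1, 1]
s = 0 gives p = 2, positive; keep [-1, 0]
s = -0.5 gives p = 0.25, positive; keep [-1, -0.5]
s = -0.75 gives p = -0.4375, negative; keep [-0.75, -0.5]
s = -0.625 gives p = -0.1094, negative; keep [-0.625, -0.5]

-++--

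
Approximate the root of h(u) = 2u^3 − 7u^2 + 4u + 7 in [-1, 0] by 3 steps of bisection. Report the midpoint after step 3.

m = -0.5, h(m) = 3 (+); new bracket [-1, -0.5]
m = -0.75, h(m) = -0.78125 (−); new bracket [-0.75, -0.5]
m = -0.625, h(m) = 1.277344 (+); new bracket [-0.75, -0.625]

-0.625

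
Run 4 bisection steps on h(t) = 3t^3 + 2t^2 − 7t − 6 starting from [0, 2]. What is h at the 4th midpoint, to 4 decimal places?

0.7793

m = 1, h(m) = -8 (−); new bracket [1, 2]
m = 1.5, h(m) = -1.875 (−); new bracket [1.5, 2]
m = 1.75, h(m) = 3.953125 (+); new bracket [1.5, 1.75]
m = 1.625, h(m) = 0.7793 (+); new bracket [1.5, 1.625]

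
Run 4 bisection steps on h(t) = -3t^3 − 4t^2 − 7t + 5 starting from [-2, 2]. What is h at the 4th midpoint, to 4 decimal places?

midpoint 0: h = 5 > 0 → [0, 2]
midpoint 1: h = -9 < 0 → [0, 1]
midpoint 0.5: h = 0.125 > 0 → [0.5, 1]
midpoint 0.75: h = -3.7656 < 0 → [0.5, 0.75]

-3.7656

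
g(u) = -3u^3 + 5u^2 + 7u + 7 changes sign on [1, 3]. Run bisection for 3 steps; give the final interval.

[2.75, 3]

u = 2 gives g = 17, positive; keep [2, 3]
u = 2.5 gives g = 8.875, positive; keep [2.5, 3]
u = 2.75 gives g = 1.671875, positive; keep [2.75, 3]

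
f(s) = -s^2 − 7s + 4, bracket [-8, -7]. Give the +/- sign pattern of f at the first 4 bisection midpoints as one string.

s = -7.5 gives f = 0.25, positive; keep [-8, -7.5]
s = -7.75 gives f = -1.8125, negative; keep [-7.75, -7.5]
s = -7.625 gives f = -0.765625, negative; keep [-7.625, -7.5]
s = -7.5625 gives f = -0.2539, negative; keep [-7.5625, -7.5]

+---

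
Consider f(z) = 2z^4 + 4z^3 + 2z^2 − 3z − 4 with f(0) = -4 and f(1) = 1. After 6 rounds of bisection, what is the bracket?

midpoint 0.5: f = -4.375 < 0 → [0.5, 1]
midpoint 0.75: f = -2.804688 < 0 → [0.75, 1]
midpoint 0.875: f = -1.241699 < 0 → [0.875, 1]
midpoint 0.9375: f = -0.2138 < 0 → [0.9375, 1]
midpoint 0.96875: f = 0.3688 > 0 → [0.9375, 0.96875]
midpoint 0.953125: f = 0.0715 > 0 → [0.9375, 0.953125]

[0.9375, 0.953125]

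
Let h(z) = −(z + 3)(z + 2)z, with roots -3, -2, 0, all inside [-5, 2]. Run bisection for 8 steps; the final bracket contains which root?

0

z = -1.5 gives h = 1.125, positive; keep [-1.5, 2]
z = 0.25 gives h = -1.828125, negative; keep [-1.5, 0.25]
z = -0.625 gives h = 2.041016, positive; keep [-0.625, 0.25]
z = -0.1875 gives h = 0.9558, positive; keep [-0.1875, 0.25]
z = 0.03125 gives h = -0.1924, negative; keep [-0.1875, 0.03125]
z = -0.078125 gives h = 0.4387, positive; keep [-0.078125, 0.03125]
z = -0.0234375 gives h = 0.1379, positive; keep [-0.0234375, 0.03125]
z = 0.00390625 gives h = -0.0235, negative; keep [-0.0234375, 0.00390625]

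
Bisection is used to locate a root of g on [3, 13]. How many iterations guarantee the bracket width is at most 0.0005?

15

Width after n steps is 10/2^n. Need 2^n ≥ 10/0.0005 = 20000.
2^14 = 16384 < 20000 ≤ 2^15 = 32768, so n = 15.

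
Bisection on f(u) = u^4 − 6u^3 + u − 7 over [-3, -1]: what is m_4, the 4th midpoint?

-1.125

f(-2) = 55 > 0, so the root lies in [-2, -1]
f(-1.5) = 16.8125 > 0, so the root lies in [-1.5, -1]
f(-1.25) = 5.910156 > 0, so the root lies in [-1.25, -1]
f(-1.125) = 2.0198 > 0, so the root lies in [-1.125, -1]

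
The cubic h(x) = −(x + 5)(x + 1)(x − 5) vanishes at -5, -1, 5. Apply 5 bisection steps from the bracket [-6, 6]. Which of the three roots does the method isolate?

h(0) = 25 > 0, so the root lies in [0, 6]
h(3) = 64 > 0, so the root lies in [3, 6]
h(4.5) = 26.125 > 0, so the root lies in [4.5, 6]
h(5.25) = -16.0156 < 0, so the root lies in [4.5, 5.25]
h(4.875) = 7.252 > 0, so the root lies in [4.875, 5.25]

5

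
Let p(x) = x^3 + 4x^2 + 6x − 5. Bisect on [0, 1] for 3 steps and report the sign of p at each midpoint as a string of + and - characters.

-++

m = 0.5, p(m) = -0.875 (−); new bracket [0.5, 1]
m = 0.75, p(m) = 2.171875 (+); new bracket [0.5, 0.75]
m = 0.625, p(m) = 0.556641 (+); new bracket [0.5, 0.625]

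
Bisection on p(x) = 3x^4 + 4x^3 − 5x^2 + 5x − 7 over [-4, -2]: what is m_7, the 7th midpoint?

midpoint -3: p = 68 > 0 → [-3, -2]
midpoint -2.5: p = 3.9375 > 0 → [-2.5, -2]
midpoint -2.25: p = -12.238281 < 0 → [-2.5, -2.25]
midpoint -2.375: p = -5.2141 < 0 → [-2.5, -2.375]
midpoint -2.4375: p = -0.9223 < 0 → [-2.5, -2.4375]
midpoint -2.46875: p = 1.4343 > 0 → [-2.46875, -2.4375]
midpoint -2.453125: p = 0.2379 > 0 → [-2.453125, -2.4375]

-2.453125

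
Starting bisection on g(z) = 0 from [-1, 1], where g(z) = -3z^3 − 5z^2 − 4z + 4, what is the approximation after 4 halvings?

0.625

midpoint 0: g = 4 > 0 → [0, 1]
midpoint 0.5: g = 0.375 > 0 → [0.5, 1]
midpoint 0.75: g = -3.078125 < 0 → [0.5, 0.75]
midpoint 0.625: g = -1.1855 < 0 → [0.5, 0.625]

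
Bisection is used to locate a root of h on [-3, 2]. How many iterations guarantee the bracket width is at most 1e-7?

Width after n steps is 5/2^n. Need 2^n ≥ 5/1e-7 = 50000000.
2^25 = 33554432 < 50000000 ≤ 2^26 = 67108864, so n = 26.

26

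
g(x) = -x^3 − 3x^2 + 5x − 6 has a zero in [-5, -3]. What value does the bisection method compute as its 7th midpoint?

-4.421875

m = -4, g(m) = -10 (−); new bracket [-5, -4]
m = -4.5, g(m) = 1.875 (+); new bracket [-4.5, -4]
m = -4.25, g(m) = -4.671875 (−); new bracket [-4.5, -4.25]
m = -4.375, g(m) = -1.5566 (−); new bracket [-4.5, -4.375]
m = -4.4375, g(m) = 0.1189 (+); new bracket [-4.4375, -4.375]
m = -4.40625, g(m) = -0.7289 (−); new bracket [-4.4375, -4.40625]
m = -4.421875, g(m) = -0.3075 (−); new bracket [-4.4375, -4.421875]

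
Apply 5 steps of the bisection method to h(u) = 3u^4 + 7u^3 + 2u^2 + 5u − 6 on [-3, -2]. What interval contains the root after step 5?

u = -2.5 gives h = 1.8125, positive; keep [-2.5, -2]
u = -2.25 gives h = -9.972656, negative; keep [-2.5, -2.25]
u = -2.375 gives h = -4.919189, negative; keep [-2.5, -2.375]
u = -2.4375 gives h = -1.779, negative; keep [-2.5, -2.4375]
u = -2.46875 gives h = -0.0417, negative; keep [-2.5, -2.46875]

[-2.5, -2.46875]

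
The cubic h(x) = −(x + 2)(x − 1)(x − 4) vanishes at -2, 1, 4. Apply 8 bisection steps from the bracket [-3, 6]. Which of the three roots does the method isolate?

4

x = 1.5 gives h = 4.375, positive; keep [1.5, 6]
x = 3.75 gives h = 3.953125, positive; keep [3.75, 6]
x = 4.875 gives h = -23.310547, negative; keep [3.75, 4.875]
x = 4.3125 gives h = -6.5344, negative; keep [3.75, 4.3125]
x = 4.03125 gives h = -0.5713, negative; keep [3.75, 4.03125]
x = 3.890625 gives h = 1.8624, positive; keep [3.890625, 4.03125]
x = 3.9609375 gives h = 0.6895, positive; keep [3.9609375, 4.03125]
x = 3.99609375 gives h = 0.0702, positive; keep [3.99609375, 4.03125]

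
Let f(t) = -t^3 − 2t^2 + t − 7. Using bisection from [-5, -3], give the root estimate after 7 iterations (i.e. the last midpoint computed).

-3.078125

f(-4) = 21 > 0, so the root lies in [-4, -3]
f(-3.5) = 7.875 > 0, so the root lies in [-3.5, -3]
f(-3.25) = 2.953125 > 0, so the root lies in [-3.25, -3]
f(-3.125) = 0.8613 > 0, so the root lies in [-3.125, -3]
f(-3.0625) = -0.0974 < 0, so the root lies in [-3.125, -3.0625]
f(-3.09375) = 0.3748 > 0, so the root lies in [-3.09375, -3.0625]
f(-3.078125) = 0.137 > 0, so the root lies in [-3.078125, -3.0625]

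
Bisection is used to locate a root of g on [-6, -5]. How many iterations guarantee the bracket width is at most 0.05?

Width after n steps is 1/2^n. Need 2^n ≥ 1/0.05 = 20.
2^4 = 16 < 20 ≤ 2^5 = 32, so n = 5.

5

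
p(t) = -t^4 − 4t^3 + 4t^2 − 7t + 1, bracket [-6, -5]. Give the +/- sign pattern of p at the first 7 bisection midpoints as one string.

m = -5.5, p(m) = -89.0625 (−); new bracket [-5.5, -5]
m = -5.25, p(m) = -32.878906 (−); new bracket [-5.25, -5]
m = -5.125, p(m) = -9.500244 (−); new bracket [-5.125, -5]
m = -5.0625, p(m) = 1.0976 (+); new bracket [-5.125, -5.0625]
m = -5.09375, p(m) = -4.1129 (−); new bracket [-5.09375, -5.0625]
m = -5.078125, p(m) = -1.4857 (−); new bracket [-5.078125, -5.0625]
m = -5.0703125, p(m) = -0.1886 (−); new bracket [-5.0703125, -5.0625]

---+---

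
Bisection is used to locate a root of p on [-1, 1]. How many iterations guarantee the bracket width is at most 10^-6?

21

Width after n steps is 2/2^n. Need 2^n ≥ 2/10^-6 = 2000000.
2^20 = 1048576 < 2000000 ≤ 2^21 = 2097152, so n = 21.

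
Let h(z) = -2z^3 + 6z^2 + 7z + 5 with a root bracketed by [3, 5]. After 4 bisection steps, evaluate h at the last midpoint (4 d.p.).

z = 4 gives h = 1, positive; keep [4, 5]
z = 4.5 gives h = -24.25, negative; keep [4, 4.5]
z = 4.25 gives h = -10.40625, negative; keep [4, 4.25]
z = 4.125 gives h = -4.4102, negative; keep [4, 4.125]

-4.4102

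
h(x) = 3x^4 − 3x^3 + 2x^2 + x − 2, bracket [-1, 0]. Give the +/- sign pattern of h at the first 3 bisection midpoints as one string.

-+-

x = -0.5 gives h = -1.4375, negative; keep [-1, -0.5]
x = -0.75 gives h = 0.589844, positive; keep [-0.75, -0.5]
x = -0.625 gives h = -0.653564, negative; keep [-0.75, -0.625]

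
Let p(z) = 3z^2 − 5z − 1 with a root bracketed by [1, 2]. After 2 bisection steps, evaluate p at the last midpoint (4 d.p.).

p(1.5) = -1.75 < 0, so the root lies in [1.5, 2]
p(1.75) = -0.5625 < 0, so the root lies in [1.75, 2]

-0.5625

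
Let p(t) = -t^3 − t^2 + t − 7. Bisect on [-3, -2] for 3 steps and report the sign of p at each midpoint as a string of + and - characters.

m = -2.5, p(m) = -0.125 (−); new bracket [-3, -2.5]
m = -2.75, p(m) = 3.484375 (+); new bracket [-2.75, -2.5]
m = -2.625, p(m) = 1.572266 (+); new bracket [-2.625, -2.5]

-++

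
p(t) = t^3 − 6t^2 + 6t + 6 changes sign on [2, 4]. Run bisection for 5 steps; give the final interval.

[2.3125, 2.375]

midpoint 3: p = -3 < 0 → [2, 3]
midpoint 2.5: p = -0.875 < 0 → [2, 2.5]
midpoint 2.25: p = 0.515625 > 0 → [2.25, 2.5]
midpoint 2.375: p = -0.1973 < 0 → [2.25, 2.375]
midpoint 2.3125: p = 0.1555 > 0 → [2.3125, 2.375]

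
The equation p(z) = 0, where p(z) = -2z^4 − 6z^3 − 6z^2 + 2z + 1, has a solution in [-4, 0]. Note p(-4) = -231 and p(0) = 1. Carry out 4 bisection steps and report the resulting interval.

z = -2 gives p = -11, negative; keep [-2, 0]
z = -1 gives p = -3, negative; keep [-1, 0]
z = -0.5 gives p = -0.875, negative; keep [-0.5, 0]
z = -0.25 gives p = 0.2109, positive; keep [-0.5, -0.25]

[-0.5, -0.25]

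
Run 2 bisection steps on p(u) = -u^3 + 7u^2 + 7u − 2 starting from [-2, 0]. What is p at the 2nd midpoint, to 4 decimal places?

m = -1, p(m) = -1 (−); new bracket [-2, -1]
m = -1.5, p(m) = 6.625 (+); new bracket [-1.5, -1]

6.6250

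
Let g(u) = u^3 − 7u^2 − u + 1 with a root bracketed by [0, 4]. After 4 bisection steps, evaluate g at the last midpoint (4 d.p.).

u = 2 gives g = -21, negative; keep [0, 2]
u = 1 gives g = -6, negative; keep [0, 1]
u = 0.5 gives g = -1.125, negative; keep [0, 0.5]
u = 0.25 gives g = 0.3281, positive; keep [0.25, 0.5]

0.3281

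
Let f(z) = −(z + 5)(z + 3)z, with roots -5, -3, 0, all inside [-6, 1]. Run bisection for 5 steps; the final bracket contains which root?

z = -2.5 gives f = 3.125, positive; keep [-2.5, 1]
z = -0.75 gives f = 7.171875, positive; keep [-0.75, 1]
z = 0.125 gives f = -2.001953, negative; keep [-0.75, 0.125]
z = -0.3125 gives f = 3.9368, positive; keep [-0.3125, 0.125]
z = -0.09375 gives f = 1.3368, positive; keep [-0.09375, 0.125]

0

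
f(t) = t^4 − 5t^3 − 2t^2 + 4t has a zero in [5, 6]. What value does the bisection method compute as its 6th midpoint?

m = 5.5, f(m) = 44.6875 (+); new bracket [5, 5.5]
m = 5.25, f(m) = 2.050781 (+); new bracket [5, 5.25]
m = 5.125, f(m) = -15.204834 (−); new bracket [5.125, 5.25]
m = 5.1875, f(m) = -6.896 (−); new bracket [5.1875, 5.25]
m = 5.21875, f(m) = -2.5038 (−); new bracket [5.21875, 5.25]
m = 5.234375, f(m) = -0.247 (−); new bracket [5.234375, 5.25]

5.234375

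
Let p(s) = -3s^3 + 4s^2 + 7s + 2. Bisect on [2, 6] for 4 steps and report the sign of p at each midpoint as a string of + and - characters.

---+

m = 4, p(m) = -98 (−); new bracket [2, 4]
m = 3, p(m) = -22 (−); new bracket [2, 3]
m = 2.5, p(m) = -2.375 (−); new bracket [2, 2.5]
m = 2.25, p(m) = 3.8281 (+); new bracket [2.25, 2.5]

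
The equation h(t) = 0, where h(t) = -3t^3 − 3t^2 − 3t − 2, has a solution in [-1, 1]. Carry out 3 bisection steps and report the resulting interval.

midpoint 0: h = -2 < 0 → [-1, 0]
midpoint -0.5: h = -0.875 < 0 → [-1, -0.5]
midpoint -0.75: h = -0.171875 < 0 → [-1, -0.75]

[-1, -0.75]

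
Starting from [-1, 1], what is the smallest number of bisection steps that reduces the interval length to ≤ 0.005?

Width after n steps is 2/2^n. Need 2^n ≥ 2/0.005 = 400.
2^8 = 256 < 400 ≤ 2^9 = 512, so n = 9.

9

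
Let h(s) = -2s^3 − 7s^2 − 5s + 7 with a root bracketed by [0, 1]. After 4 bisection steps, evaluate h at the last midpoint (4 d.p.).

midpoint 0.5: h = 2.5 > 0 → [0.5, 1]
midpoint 0.75: h = -1.53125 < 0 → [0.5, 0.75]
midpoint 0.625: h = 0.652344 > 0 → [0.625, 0.75]
midpoint 0.6875: h = -0.396 < 0 → [0.625, 0.6875]

-0.3960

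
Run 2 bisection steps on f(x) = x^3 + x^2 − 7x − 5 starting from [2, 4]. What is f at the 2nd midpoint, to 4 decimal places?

-0.6250

midpoint 3: f = 10 > 0 → [2, 3]
midpoint 2.5: f = -0.625 < 0 → [2.5, 3]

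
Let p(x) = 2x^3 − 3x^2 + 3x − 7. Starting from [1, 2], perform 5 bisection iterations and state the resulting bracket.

midpoint 1.5: p = -2.5 < 0 → [1.5, 2]
midpoint 1.75: p = -0.21875 < 0 → [1.75, 2]
midpoint 1.875: p = 1.261719 > 0 → [1.75, 1.875]
midpoint 1.8125: p = 0.4907 > 0 → [1.75, 1.8125]
midpoint 1.78125: p = 0.1285 > 0 → [1.75, 1.78125]

[1.75, 1.78125]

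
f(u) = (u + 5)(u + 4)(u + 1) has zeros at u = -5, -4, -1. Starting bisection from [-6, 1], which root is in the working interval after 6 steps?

-1

midpoint -2.5: f = -5.625 < 0 → [-2.5, 1]
midpoint -0.75: f = 3.453125 > 0 → [-2.5, -0.75]
midpoint -1.625: f = -5.009766 < 0 → [-1.625, -0.75]
midpoint -1.1875: f = -2.0105 < 0 → [-1.1875, -0.75]
midpoint -0.96875: f = 0.3819 > 0 → [-1.1875, -0.96875]
midpoint -1.078125: f = -0.8953 < 0 → [-1.078125, -0.96875]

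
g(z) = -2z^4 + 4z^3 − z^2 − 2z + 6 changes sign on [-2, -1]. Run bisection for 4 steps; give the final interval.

[-1.0625, -1]

g(-1.5) = -16.875 < 0, so the root lies in [-1.5, -1]
g(-1.25) = -5.757812 < 0, so the root lies in [-1.25, -1]
g(-1.125) = -1.914551 < 0, so the root lies in [-1.125, -1]
g(-1.0625) = -0.3506 < 0, so the root lies in [-1.0625, -1]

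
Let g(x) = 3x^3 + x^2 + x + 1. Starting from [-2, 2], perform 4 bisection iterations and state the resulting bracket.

x = 0 gives g = 1, positive; keep [-2, 0]
x = -1 gives g = -2, negative; keep [-1, 0]
x = -0.5 gives g = 0.375, positive; keep [-1, -0.5]
x = -0.75 gives g = -0.4531, negative; keep [-0.75, -0.5]

[-0.75, -0.5]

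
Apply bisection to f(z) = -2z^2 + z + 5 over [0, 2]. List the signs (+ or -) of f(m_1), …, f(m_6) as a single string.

m = 1, f(m) = 4 (+); new bracket [1, 2]
m = 1.5, f(m) = 2 (+); new bracket [1.5, 2]
m = 1.75, f(m) = 0.625 (+); new bracket [1.75, 2]
m = 1.875, f(m) = -0.1562 (−); new bracket [1.75, 1.875]
m = 1.8125, f(m) = 0.2422 (+); new bracket [1.8125, 1.875]
m = 1.84375, f(m) = 0.0449 (+); new bracket [1.84375, 1.875]

+++-++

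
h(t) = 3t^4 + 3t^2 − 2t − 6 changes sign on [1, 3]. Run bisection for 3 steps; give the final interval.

t = 2 gives h = 50, positive; keep [1, 2]
t = 1.5 gives h = 12.9375, positive; keep [1, 1.5]
t = 1.25 gives h = 3.511719, positive; keep [1, 1.25]

[1, 1.25]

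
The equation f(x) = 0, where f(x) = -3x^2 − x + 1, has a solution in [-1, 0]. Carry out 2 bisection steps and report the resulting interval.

[-1, -0.75]

x = -0.5 gives f = 0.75, positive; keep [-1, -0.5]
x = -0.75 gives f = 0.0625, positive; keep [-1, -0.75]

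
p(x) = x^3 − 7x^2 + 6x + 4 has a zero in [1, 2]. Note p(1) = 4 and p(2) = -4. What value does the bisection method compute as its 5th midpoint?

1.59375

p(1.5) = 0.625 > 0, so the root lies in [1.5, 2]
p(1.75) = -1.578125 < 0, so the root lies in [1.5, 1.75]
p(1.625) = -0.443359 < 0, so the root lies in [1.5, 1.625]
p(1.5625) = 0.0999 > 0, so the root lies in [1.5625, 1.625]
p(1.59375) = -0.1696 < 0, so the root lies in [1.5625, 1.59375]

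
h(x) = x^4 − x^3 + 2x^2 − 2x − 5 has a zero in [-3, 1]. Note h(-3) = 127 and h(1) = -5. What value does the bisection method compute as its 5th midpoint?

-0.875

x = -1 gives h = 1, positive; keep [-1, 1]
x = 0 gives h = -5, negative; keep [-1, 0]
x = -0.5 gives h = -3.3125, negative; keep [-1, -0.5]
x = -0.75 gives h = -1.6367, negative; keep [-1, -0.75]
x = -0.875 gives h = -0.4626, negative; keep [-1, -0.875]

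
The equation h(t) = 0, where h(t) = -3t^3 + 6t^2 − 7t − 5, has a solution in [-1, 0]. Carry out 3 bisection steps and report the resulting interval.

t = -0.5 gives h = 0.375, positive; keep [-0.5, 0]
t = -0.25 gives h = -2.828125, negative; keep [-0.5, -0.25]
t = -0.375 gives h = -1.373047, negative; keep [-0.5, -0.375]

[-0.5, -0.375]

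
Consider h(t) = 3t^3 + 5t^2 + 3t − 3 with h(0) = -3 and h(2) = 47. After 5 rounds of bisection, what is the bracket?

[0.4375, 0.5]

midpoint 1: h = 8 > 0 → [0, 1]
midpoint 0.5: h = 0.125 > 0 → [0, 0.5]
midpoint 0.25: h = -1.890625 < 0 → [0.25, 0.5]
midpoint 0.375: h = -1.0137 < 0 → [0.375, 0.5]
midpoint 0.4375: h = -0.4792 < 0 → [0.4375, 0.5]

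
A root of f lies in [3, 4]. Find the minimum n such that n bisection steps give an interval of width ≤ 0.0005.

Width after n steps is 1/2^n. Need 2^n ≥ 1/0.0005 = 2000.
2^10 = 1024 < 2000 ≤ 2^11 = 2048, so n = 11.

11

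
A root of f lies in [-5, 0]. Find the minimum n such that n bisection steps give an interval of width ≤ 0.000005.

Width after n steps is 5/2^n. Need 2^n ≥ 5/0.000005 = 1000000.
2^19 = 524288 < 1000000 ≤ 2^20 = 1048576, so n = 20.

20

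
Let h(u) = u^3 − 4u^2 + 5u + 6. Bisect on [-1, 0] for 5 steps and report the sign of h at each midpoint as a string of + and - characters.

+-++-

midpoint -0.5: h = 2.375 > 0 → [-1, -0.5]
midpoint -0.75: h = -0.421875 < 0 → [-0.75, -0.5]
midpoint -0.625: h = 1.068359 > 0 → [-0.75, -0.625]
midpoint -0.6875: h = 0.3469 > 0 → [-0.75, -0.6875]
midpoint -0.71875: h = -0.0315 < 0 → [-0.71875, -0.6875]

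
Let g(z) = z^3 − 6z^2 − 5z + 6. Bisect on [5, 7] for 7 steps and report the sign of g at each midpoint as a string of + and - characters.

--++---

z = 6 gives g = -24, negative; keep [6, 7]
z = 6.5 gives g = -5.375, negative; keep [6.5, 7]
z = 6.75 gives g = 6.421875, positive; keep [6.5, 6.75]
z = 6.625 gives g = 0.3066, positive; keep [6.5, 6.625]
z = 6.5625 gives g = -2.5876, negative; keep [6.5625, 6.625]
z = 6.59375 gives g = -1.154, negative; keep [6.59375, 6.625]
z = 6.609375 gives g = -0.427, negative; keep [6.609375, 6.625]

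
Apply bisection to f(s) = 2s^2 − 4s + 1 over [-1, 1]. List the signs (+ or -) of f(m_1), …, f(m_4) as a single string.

m = 0, f(m) = 1 (+); new bracket [0, 1]
m = 0.5, f(m) = -0.5 (−); new bracket [0, 0.5]
m = 0.25, f(m) = 0.125 (+); new bracket [0.25, 0.5]
m = 0.375, f(m) = -0.2188 (−); new bracket [0.25, 0.375]

+-+-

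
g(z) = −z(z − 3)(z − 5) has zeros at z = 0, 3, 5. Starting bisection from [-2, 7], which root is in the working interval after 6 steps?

midpoint 2.5: g = -3.125 < 0 → [-2, 2.5]
midpoint 0.25: g = -3.265625 < 0 → [-2, 0.25]
midpoint -0.875: g = 19.919922 > 0 → [-0.875, 0.25]
midpoint -0.3125: g = 5.4993 > 0 → [-0.3125, 0.25]
midpoint -0.03125: g = 0.4766 > 0 → [-0.03125, 0.25]
midpoint 0.109375: g = -1.5462 < 0 → [-0.03125, 0.109375]

0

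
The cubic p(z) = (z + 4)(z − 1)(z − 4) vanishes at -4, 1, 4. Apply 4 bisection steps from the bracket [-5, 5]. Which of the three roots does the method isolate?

-4

m = 0, p(m) = 16 (+); new bracket [-5, 0]
m = -2.5, p(m) = 34.125 (+); new bracket [-5, -2.5]
m = -3.75, p(m) = 9.203125 (+); new bracket [-5, -3.75]
m = -4.375, p(m) = -16.8809 (−); new bracket [-4.375, -3.75]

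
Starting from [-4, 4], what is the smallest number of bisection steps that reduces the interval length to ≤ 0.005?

11

Width after n steps is 8/2^n. Need 2^n ≥ 8/0.005 = 1600.
2^10 = 1024 < 1600 ≤ 2^11 = 2048, so n = 11.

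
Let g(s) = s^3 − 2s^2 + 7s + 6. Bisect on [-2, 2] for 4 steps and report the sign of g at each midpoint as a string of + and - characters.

g(0) = 6 > 0, so the root lies in [-2, 0]
g(-1) = -4 < 0, so the root lies in [-1, 0]
g(-0.5) = 1.875 > 0, so the root lies in [-1, -0.5]
g(-0.75) = -0.7969 < 0, so the root lies in [-0.75, -0.5]

+-+-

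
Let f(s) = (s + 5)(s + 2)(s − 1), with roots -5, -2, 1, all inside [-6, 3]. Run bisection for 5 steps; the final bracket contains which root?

1

f(-1.5) = -4.375 < 0, so the root lies in [-1.5, 3]
f(0.75) = -3.953125 < 0, so the root lies in [0.75, 3]
f(1.875) = 23.310547 > 0, so the root lies in [0.75, 1.875]
f(1.3125) = 6.5344 > 0, so the root lies in [0.75, 1.3125]
f(1.03125) = 0.5713 > 0, so the root lies in [0.75, 1.03125]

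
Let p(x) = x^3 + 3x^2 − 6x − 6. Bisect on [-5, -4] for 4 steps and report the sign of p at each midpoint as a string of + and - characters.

midpoint -4.5: p = -9.375 < 0 → [-4.5, -4]
midpoint -4.25: p = -3.078125 < 0 → [-4.25, -4]
midpoint -4.125: p = -0.392578 < 0 → [-4.125, -4]
midpoint -4.0625: p = 0.8396 > 0 → [-4.125, -4.0625]

---+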